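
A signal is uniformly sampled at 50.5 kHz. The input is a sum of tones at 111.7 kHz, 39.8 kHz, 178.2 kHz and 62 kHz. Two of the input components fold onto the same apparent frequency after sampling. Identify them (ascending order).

39.8 kHz, 111.7 kHz

fs/2 = 25.25 kHz.
111.7 kHz mod fs = 10.7 kHz.
10.7 kHz ≤ fs/2 = 25.25 kHz, appears at 10.7 kHz.
39.8 kHz > fs/2 = 25.25 kHz, folds to fs − 39.8 kHz = 10.7 kHz.
178.2 kHz mod fs = 26.7 kHz.
26.7 kHz > fs/2 = 25.25 kHz, folds to fs − 26.7 kHz = 23.8 kHz.
62 kHz mod fs = 11.5 kHz.
11.5 kHz ≤ fs/2 = 25.25 kHz, appears at 11.5 kHz.
39.8 kHz and 111.7 kHz both map to 10.7 kHz.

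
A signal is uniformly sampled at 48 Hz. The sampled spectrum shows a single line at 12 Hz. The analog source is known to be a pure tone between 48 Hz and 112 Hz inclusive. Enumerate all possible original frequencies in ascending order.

Frequencies that alias to 12 Hz are k·fs ± 12 Hz for integer k ≥ 0.
k=0: 12 Hz.
k=1: 36 Hz, 60 Hz.
k=2: 84 Hz, 108 Hz.
k=3: 132 Hz, 156 Hz.
Within [48 Hz, 112 Hz]: 60 Hz, 84 Hz, 108 Hz.

60 Hz, 84 Hz, 108 Hz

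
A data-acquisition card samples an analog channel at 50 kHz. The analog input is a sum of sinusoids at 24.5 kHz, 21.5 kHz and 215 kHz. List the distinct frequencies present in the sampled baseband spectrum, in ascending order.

fs/2 = 25 kHz.
24.5 kHz ≤ fs/2 = 25 kHz, passes unchanged.
21.5 kHz ≤ fs/2 = 25 kHz, passes unchanged.
215 kHz mod fs = 15 kHz.
15 kHz ≤ fs/2 = 25 kHz, appears at 15 kHz.
Distinct values: {15 kHz, 21.5 kHz, 24.5 kHz}.

15 kHz, 21.5 kHz, 24.5 kHz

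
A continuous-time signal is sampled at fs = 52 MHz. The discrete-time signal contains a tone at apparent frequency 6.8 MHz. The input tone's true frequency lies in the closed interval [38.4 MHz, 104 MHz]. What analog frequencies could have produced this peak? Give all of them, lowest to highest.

Frequencies that alias to 6.8 MHz are k·fs ± 6.8 MHz for integer k ≥ 0.
k=0: 6.8 MHz.
k=1: 45.2 MHz, 58.8 MHz.
k=2: 97.2 MHz, 110.8 MHz.
k=3: 149.2 MHz, 162.8 MHz.
Within [38.4 MHz, 104 MHz]: 45.2 MHz, 58.8 MHz, 97.2 MHz.

45.2 MHz, 58.8 MHz, 97.2 MHz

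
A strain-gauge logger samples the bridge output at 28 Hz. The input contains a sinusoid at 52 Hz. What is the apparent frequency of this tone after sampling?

4 Hz

52 Hz mod fs = 24 Hz.
24 Hz > fs/2 = 14 Hz, folds to fs − 24 Hz = 4 Hz.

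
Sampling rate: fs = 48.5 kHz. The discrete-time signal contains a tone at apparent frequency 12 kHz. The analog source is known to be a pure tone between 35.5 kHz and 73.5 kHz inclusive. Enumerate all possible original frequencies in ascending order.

Frequencies that alias to 12 kHz are k·fs ± 12 kHz for integer k ≥ 0.
k=0: 12 kHz.
k=1: 36.5 kHz, 60.5 kHz.
k=2: 85 kHz, 109 kHz.
Within [35.5 kHz, 73.5 kHz]: 36.5 kHz, 60.5 kHz.

36.5 kHz, 60.5 kHz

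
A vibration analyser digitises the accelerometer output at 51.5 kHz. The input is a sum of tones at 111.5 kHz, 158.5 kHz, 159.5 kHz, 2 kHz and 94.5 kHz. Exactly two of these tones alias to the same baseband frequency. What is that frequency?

fs/2 = 25.75 kHz.
111.5 kHz mod fs = 8.5 kHz.
8.5 kHz ≤ fs/2 = 25.75 kHz, appears at 8.5 kHz.
158.5 kHz mod fs = 4 kHz.
4 kHz ≤ fs/2 = 25.75 kHz, appears at 4 kHz.
159.5 kHz mod fs = 5 kHz.
5 kHz ≤ fs/2 = 25.75 kHz, appears at 5 kHz.
2 kHz ≤ fs/2 = 25.75 kHz, passes unchanged.
94.5 kHz mod fs = 43 kHz.
43 kHz > fs/2 = 25.75 kHz, folds to fs − 43 kHz = 8.5 kHz.
94.5 kHz and 111.5 kHz both map to 8.5 kHz.

8.5 kHz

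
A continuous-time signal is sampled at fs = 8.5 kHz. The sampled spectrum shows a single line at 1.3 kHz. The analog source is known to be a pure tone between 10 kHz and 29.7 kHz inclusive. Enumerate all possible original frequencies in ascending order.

Frequencies that alias to 1.3 kHz are k·fs ± 1.3 kHz for integer k ≥ 0.
k=0: 1.3 kHz.
k=1: 7.2 kHz, 9.8 kHz.
k=2: 15.7 kHz, 18.3 kHz.
k=3: 24.2 kHz, 26.8 kHz.
k=4: 32.7 kHz, 35.3 kHz.
Within [10 kHz, 29.7 kHz]: 15.7 kHz, 18.3 kHz, 24.2 kHz, 26.8 kHz.

15.7 kHz, 18.3 kHz, 24.2 kHz, 26.8 kHz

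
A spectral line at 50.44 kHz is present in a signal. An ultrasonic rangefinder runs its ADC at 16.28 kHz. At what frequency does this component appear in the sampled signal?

50.44 kHz mod fs = 1.6 kHz.
1.6 kHz ≤ fs/2 = 8.14 kHz, appears at 1.6 kHz.

1.6 kHz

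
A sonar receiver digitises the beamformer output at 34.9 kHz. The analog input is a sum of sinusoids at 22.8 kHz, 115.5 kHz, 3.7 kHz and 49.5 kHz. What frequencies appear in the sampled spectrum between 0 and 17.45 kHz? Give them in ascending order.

fs/2 = 17.45 kHz.
22.8 kHz > fs/2 = 17.45 kHz, folds to fs − 22.8 kHz = 12.1 kHz.
115.5 kHz mod fs = 10.8 kHz.
10.8 kHz ≤ fs/2 = 17.45 kHz, appears at 10.8 kHz.
3.7 kHz ≤ fs/2 = 17.45 kHz, passes unchanged.
49.5 kHz mod fs = 14.6 kHz.
14.6 kHz ≤ fs/2 = 17.45 kHz, appears at 14.6 kHz.
Distinct values: {3.7 kHz, 10.8 kHz, 12.1 kHz, 14.6 kHz}.

3.7 kHz, 10.8 kHz, 12.1 kHz, 14.6 kHz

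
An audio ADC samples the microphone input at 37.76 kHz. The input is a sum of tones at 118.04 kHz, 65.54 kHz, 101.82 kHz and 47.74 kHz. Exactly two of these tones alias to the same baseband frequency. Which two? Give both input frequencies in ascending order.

fs/2 = 18.88 kHz.
118.04 kHz mod fs = 4.76 kHz.
4.76 kHz ≤ fs/2 = 18.88 kHz, appears at 4.76 kHz.
65.54 kHz mod fs = 27.78 kHz.
27.78 kHz > fs/2 = 18.88 kHz, folds to fs − 27.78 kHz = 9.98 kHz.
101.82 kHz mod fs = 26.3 kHz.
26.3 kHz > fs/2 = 18.88 kHz, folds to fs − 26.3 kHz = 11.46 kHz.
47.74 kHz mod fs = 9.98 kHz.
9.98 kHz ≤ fs/2 = 18.88 kHz, appears at 9.98 kHz.
47.74 kHz and 65.54 kHz both map to 9.98 kHz.

47.74 kHz, 65.54 kHz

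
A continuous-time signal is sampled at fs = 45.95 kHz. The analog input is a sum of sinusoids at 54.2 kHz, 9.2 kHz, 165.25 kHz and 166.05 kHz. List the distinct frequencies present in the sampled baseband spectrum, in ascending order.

8.25 kHz, 9.2 kHz, 17.75 kHz, 18.55 kHz

fs/2 = 22.975 kHz.
54.2 kHz mod fs = 8.25 kHz.
8.25 kHz ≤ fs/2 = 22.975 kHz, appears at 8.25 kHz.
9.2 kHz ≤ fs/2 = 22.975 kHz, passes unchanged.
165.25 kHz mod fs = 27.4 kHz.
27.4 kHz > fs/2 = 22.975 kHz, folds to fs − 27.4 kHz = 18.55 kHz.
166.05 kHz mod fs = 28.2 kHz.
28.2 kHz > fs/2 = 22.975 kHz, folds to fs − 28.2 kHz = 17.75 kHz.
Distinct values: {8.25 kHz, 9.2 kHz, 17.75 kHz, 18.55 kHz}.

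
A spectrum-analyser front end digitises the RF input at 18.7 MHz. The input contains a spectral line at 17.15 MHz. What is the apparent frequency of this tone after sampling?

17.15 MHz > fs/2 = 9.35 MHz, folds to fs − 17.15 MHz = 1.55 MHz.

1.55 MHz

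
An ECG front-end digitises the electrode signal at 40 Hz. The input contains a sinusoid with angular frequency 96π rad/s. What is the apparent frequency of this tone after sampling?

ω = 96π rad/s → f = ω/(2π) = 48 Hz.
48 Hz mod fs = 8 Hz.
8 Hz ≤ fs/2 = 20 Hz, appears at 8 Hz.

8 Hz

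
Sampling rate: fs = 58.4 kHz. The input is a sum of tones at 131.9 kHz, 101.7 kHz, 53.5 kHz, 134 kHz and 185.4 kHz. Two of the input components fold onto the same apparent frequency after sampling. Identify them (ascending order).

fs/2 = 29.2 kHz.
131.9 kHz mod fs = 15.1 kHz.
15.1 kHz ≤ fs/2 = 29.2 kHz, appears at 15.1 kHz.
101.7 kHz mod fs = 43.3 kHz.
43.3 kHz > fs/2 = 29.2 kHz, folds to fs − 43.3 kHz = 15.1 kHz.
53.5 kHz > fs/2 = 29.2 kHz, folds to fs − 53.5 kHz = 4.9 kHz.
134 kHz mod fs = 17.2 kHz.
17.2 kHz ≤ fs/2 = 29.2 kHz, appears at 17.2 kHz.
185.4 kHz mod fs = 10.2 kHz.
10.2 kHz ≤ fs/2 = 29.2 kHz, appears at 10.2 kHz.
101.7 kHz and 131.9 kHz both map to 15.1 kHz.

101.7 kHz, 131.9 kHz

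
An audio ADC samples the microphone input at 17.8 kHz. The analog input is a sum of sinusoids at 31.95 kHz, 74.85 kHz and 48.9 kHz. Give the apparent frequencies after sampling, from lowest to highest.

fs/2 = 8.9 kHz.
31.95 kHz mod fs = 14.15 kHz.
14.15 kHz > fs/2 = 8.9 kHz, folds to fs − 14.15 kHz = 3.65 kHz.
74.85 kHz mod fs = 3.65 kHz.
3.65 kHz ≤ fs/2 = 8.9 kHz, appears at 3.65 kHz.
48.9 kHz mod fs = 13.3 kHz.
13.3 kHz > fs/2 = 8.9 kHz, folds to fs − 13.3 kHz = 4.5 kHz.
Distinct values: {3.65 kHz, 4.5 kHz}.

3.65 kHz, 4.5 kHz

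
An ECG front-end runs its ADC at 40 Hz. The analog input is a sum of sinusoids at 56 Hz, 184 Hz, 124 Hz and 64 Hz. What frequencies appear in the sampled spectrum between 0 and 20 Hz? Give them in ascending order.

fs/2 = 20 Hz.
56 Hz mod fs = 16 Hz.
16 Hz ≤ fs/2 = 20 Hz, appears at 16 Hz.
184 Hz mod fs = 24 Hz.
24 Hz > fs/2 = 20 Hz, folds to fs − 24 Hz = 16 Hz.
124 Hz mod fs = 4 Hz.
4 Hz ≤ fs/2 = 20 Hz, appears at 4 Hz.
64 Hz mod fs = 24 Hz.
24 Hz > fs/2 = 20 Hz, folds to fs − 24 Hz = 16 Hz.
Distinct values: {4 Hz, 16 Hz}.

4 Hz, 16 Hz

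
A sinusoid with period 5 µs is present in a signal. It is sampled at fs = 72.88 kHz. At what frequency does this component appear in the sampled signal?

T = 5 µs → f = 1/T = 200 kHz.
200 kHz mod fs = 54.24 kHz.
54.24 kHz > fs/2 = 36.44 kHz, folds to fs − 54.24 kHz = 18.64 kHz.

18.64 kHz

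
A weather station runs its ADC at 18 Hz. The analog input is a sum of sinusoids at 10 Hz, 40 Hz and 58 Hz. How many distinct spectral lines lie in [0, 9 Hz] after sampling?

fs/2 = 9 Hz.
10 Hz > fs/2 = 9 Hz, folds to fs − 10 Hz = 8 Hz.
40 Hz mod fs = 4 Hz.
4 Hz ≤ fs/2 = 9 Hz, appears at 4 Hz.
58 Hz mod fs = 4 Hz.
4 Hz ≤ fs/2 = 9 Hz, appears at 4 Hz.
Distinct values: {4 Hz, 8 Hz} → 2.

2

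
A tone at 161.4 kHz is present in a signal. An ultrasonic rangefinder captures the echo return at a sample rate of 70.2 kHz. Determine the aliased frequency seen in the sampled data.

161.4 kHz mod fs = 21 kHz.
21 kHz ≤ fs/2 = 35.1 kHz, appears at 21 kHz.

21 kHz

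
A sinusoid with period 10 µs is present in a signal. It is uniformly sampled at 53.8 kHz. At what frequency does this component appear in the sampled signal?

T = 10 µs → f = 1/T = 100 kHz.
100 kHz mod fs = 46.2 kHz.
46.2 kHz > fs/2 = 26.9 kHz, folds to fs − 46.2 kHz = 7.6 kHz.

7.6 kHz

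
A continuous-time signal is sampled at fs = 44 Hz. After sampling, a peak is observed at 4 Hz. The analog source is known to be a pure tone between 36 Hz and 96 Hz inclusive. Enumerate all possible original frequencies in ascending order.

Frequencies that alias to 4 Hz are k·fs ± 4 Hz for integer k ≥ 0.
k=0: 4 Hz.
k=1: 40 Hz, 48 Hz.
k=2: 84 Hz, 92 Hz.
k=3: 128 Hz, 136 Hz.
Within [36 Hz, 96 Hz]: 40 Hz, 48 Hz, 84 Hz, 92 Hz.

40 Hz, 48 Hz, 84 Hz, 92 Hz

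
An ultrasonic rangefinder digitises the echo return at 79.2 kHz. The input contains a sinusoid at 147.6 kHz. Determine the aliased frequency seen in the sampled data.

10.8 kHz

147.6 kHz mod fs = 68.4 kHz.
68.4 kHz > fs/2 = 39.6 kHz, folds to fs − 68.4 kHz = 10.8 kHz.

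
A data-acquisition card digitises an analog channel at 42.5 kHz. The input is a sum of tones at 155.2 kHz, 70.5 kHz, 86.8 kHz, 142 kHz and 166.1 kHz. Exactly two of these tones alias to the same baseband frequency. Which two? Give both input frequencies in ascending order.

70.5 kHz, 142 kHz

fs/2 = 21.25 kHz.
155.2 kHz mod fs = 27.7 kHz.
27.7 kHz > fs/2 = 21.25 kHz, folds to fs − 27.7 kHz = 14.8 kHz.
70.5 kHz mod fs = 28 kHz.
28 kHz > fs/2 = 21.25 kHz, folds to fs − 28 kHz = 14.5 kHz.
86.8 kHz mod fs = 1.8 kHz.
1.8 kHz ≤ fs/2 = 21.25 kHz, appears at 1.8 kHz.
142 kHz mod fs = 14.5 kHz.
14.5 kHz ≤ fs/2 = 21.25 kHz, appears at 14.5 kHz.
166.1 kHz mod fs = 38.6 kHz.
38.6 kHz > fs/2 = 21.25 kHz, folds to fs − 38.6 kHz = 3.9 kHz.
70.5 kHz and 142 kHz both map to 14.5 kHz.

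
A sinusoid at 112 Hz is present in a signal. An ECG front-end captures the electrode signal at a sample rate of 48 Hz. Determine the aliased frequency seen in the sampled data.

112 Hz mod fs = 16 Hz.
16 Hz ≤ fs/2 = 24 Hz, appears at 16 Hz.

16 Hz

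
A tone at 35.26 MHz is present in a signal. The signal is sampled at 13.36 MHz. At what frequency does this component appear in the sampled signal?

4.82 MHz

35.26 MHz mod fs = 8.54 MHz.
8.54 MHz > fs/2 = 6.68 MHz, folds to fs − 8.54 MHz = 4.82 MHz.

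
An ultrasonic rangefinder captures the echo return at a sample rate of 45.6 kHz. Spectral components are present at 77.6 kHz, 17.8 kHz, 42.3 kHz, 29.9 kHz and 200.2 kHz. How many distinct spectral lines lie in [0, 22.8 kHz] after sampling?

4

fs/2 = 22.8 kHz.
77.6 kHz mod fs = 32 kHz.
32 kHz > fs/2 = 22.8 kHz, folds to fs − 32 kHz = 13.6 kHz.
17.8 kHz ≤ fs/2 = 22.8 kHz, passes unchanged.
42.3 kHz > fs/2 = 22.8 kHz, folds to fs − 42.3 kHz = 3.3 kHz.
29.9 kHz > fs/2 = 22.8 kHz, folds to fs − 29.9 kHz = 15.7 kHz.
200.2 kHz mod fs = 17.8 kHz.
17.8 kHz ≤ fs/2 = 22.8 kHz, appears at 17.8 kHz.
Distinct values: {3.3 kHz, 13.6 kHz, 15.7 kHz, 17.8 kHz} → 4.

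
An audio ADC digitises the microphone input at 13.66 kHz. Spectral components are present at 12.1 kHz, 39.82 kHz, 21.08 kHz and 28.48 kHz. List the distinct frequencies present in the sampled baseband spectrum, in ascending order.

1.16 kHz, 1.56 kHz, 6.24 kHz

fs/2 = 6.83 kHz.
12.1 kHz > fs/2 = 6.83 kHz, folds to fs − 12.1 kHz = 1.56 kHz.
39.82 kHz mod fs = 12.5 kHz.
12.5 kHz > fs/2 = 6.83 kHz, folds to fs − 12.5 kHz = 1.16 kHz.
21.08 kHz mod fs = 7.42 kHz.
7.42 kHz > fs/2 = 6.83 kHz, folds to fs − 7.42 kHz = 6.24 kHz.
28.48 kHz mod fs = 1.16 kHz.
1.16 kHz ≤ fs/2 = 6.83 kHz, appears at 1.16 kHz.
Distinct values: {1.16 kHz, 1.56 kHz, 6.24 kHz}.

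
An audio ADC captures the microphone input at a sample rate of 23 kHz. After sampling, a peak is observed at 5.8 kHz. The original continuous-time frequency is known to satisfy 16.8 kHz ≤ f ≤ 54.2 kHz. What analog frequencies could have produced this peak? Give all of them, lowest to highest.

17.2 kHz, 28.8 kHz, 40.2 kHz, 51.8 kHz

Frequencies that alias to 5.8 kHz are k·fs ± 5.8 kHz for integer k ≥ 0.
k=0: 5.8 kHz.
k=1: 17.2 kHz, 28.8 kHz.
k=2: 40.2 kHz, 51.8 kHz.
k=3: 63.2 kHz, 74.8 kHz.
Within [16.8 kHz, 54.2 kHz]: 17.2 kHz, 28.8 kHz, 40.2 kHz, 51.8 kHz.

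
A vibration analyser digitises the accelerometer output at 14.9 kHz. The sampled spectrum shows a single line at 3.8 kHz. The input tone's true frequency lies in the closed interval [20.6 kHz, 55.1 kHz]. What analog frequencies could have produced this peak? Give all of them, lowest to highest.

Frequencies that alias to 3.8 kHz are k·fs ± 3.8 kHz for integer k ≥ 0.
k=0: 3.8 kHz.
k=1: 11.1 kHz, 18.7 kHz.
k=2: 26 kHz, 33.6 kHz.
k=3: 40.9 kHz, 48.5 kHz.
k=4: 55.8 kHz, 63.4 kHz.
Within [20.6 kHz, 55.1 kHz]: 26 kHz, 33.6 kHz, 40.9 kHz, 48.5 kHz.

26 kHz, 33.6 kHz, 40.9 kHz, 48.5 kHz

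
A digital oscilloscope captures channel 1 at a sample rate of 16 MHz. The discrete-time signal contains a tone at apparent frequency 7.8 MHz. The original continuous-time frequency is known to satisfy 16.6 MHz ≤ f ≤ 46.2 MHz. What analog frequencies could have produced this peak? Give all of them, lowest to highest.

23.8 MHz, 24.2 MHz, 39.8 MHz, 40.2 MHz

Frequencies that alias to 7.8 MHz are k·fs ± 7.8 MHz for integer k ≥ 0.
k=0: 7.8 MHz.
k=1: 8.2 MHz, 23.8 MHz.
k=2: 24.2 MHz, 39.8 MHz.
k=3: 40.2 MHz, 55.8 MHz.
k=4: 56.2 MHz, 71.8 MHz.
Within [16.6 MHz, 46.2 MHz]: 23.8 MHz, 24.2 MHz, 39.8 MHz, 40.2 MHz.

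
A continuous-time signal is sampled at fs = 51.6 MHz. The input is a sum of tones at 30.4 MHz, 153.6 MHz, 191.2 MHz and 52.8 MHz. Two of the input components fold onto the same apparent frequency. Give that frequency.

fs/2 = 25.8 MHz.
30.4 MHz > fs/2 = 25.8 MHz, folds to fs − 30.4 MHz = 21.2 MHz.
153.6 MHz mod fs = 50.4 MHz.
50.4 MHz > fs/2 = 25.8 MHz, folds to fs − 50.4 MHz = 1.2 MHz.
191.2 MHz mod fs = 36.4 MHz.
36.4 MHz > fs/2 = 25.8 MHz, folds to fs − 36.4 MHz = 15.2 MHz.
52.8 MHz mod fs = 1.2 MHz.
1.2 MHz ≤ fs/2 = 25.8 MHz, appears at 1.2 MHz.
52.8 MHz and 153.6 MHz both map to 1.2 MHz.

1.2 MHz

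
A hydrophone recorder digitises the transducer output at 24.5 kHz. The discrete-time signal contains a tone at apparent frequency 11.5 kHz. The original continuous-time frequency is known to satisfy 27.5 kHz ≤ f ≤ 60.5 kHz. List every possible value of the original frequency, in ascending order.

Frequencies that alias to 11.5 kHz are k·fs ± 11.5 kHz for integer k ≥ 0.
k=0: 11.5 kHz.
k=1: 13 kHz, 36 kHz.
k=2: 37.5 kHz, 60.5 kHz.
k=3: 62 kHz, 85 kHz.
Within [27.5 kHz, 60.5 kHz]: 36 kHz, 37.5 kHz, 60.5 kHz.

36 kHz, 37.5 kHz, 60.5 kHz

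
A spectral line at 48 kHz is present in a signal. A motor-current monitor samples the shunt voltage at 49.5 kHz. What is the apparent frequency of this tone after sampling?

1.5 kHz

48 kHz > fs/2 = 24.75 kHz, folds to fs − 48 kHz = 1.5 kHz.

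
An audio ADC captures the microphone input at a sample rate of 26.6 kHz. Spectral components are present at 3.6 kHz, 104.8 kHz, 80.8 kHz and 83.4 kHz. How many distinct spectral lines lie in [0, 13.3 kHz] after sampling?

3

fs/2 = 13.3 kHz.
3.6 kHz ≤ fs/2 = 13.3 kHz, passes unchanged.
104.8 kHz mod fs = 25 kHz.
25 kHz > fs/2 = 13.3 kHz, folds to fs − 25 kHz = 1.6 kHz.
80.8 kHz mod fs = 1 kHz.
1 kHz ≤ fs/2 = 13.3 kHz, appears at 1 kHz.
83.4 kHz mod fs = 3.6 kHz.
3.6 kHz ≤ fs/2 = 13.3 kHz, appears at 3.6 kHz.
Distinct values: {1 kHz, 1.6 kHz, 3.6 kHz} → 3.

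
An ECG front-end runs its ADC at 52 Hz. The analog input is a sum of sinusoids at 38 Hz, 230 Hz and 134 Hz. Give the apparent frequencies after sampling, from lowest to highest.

14 Hz, 22 Hz

fs/2 = 26 Hz.
38 Hz > fs/2 = 26 Hz, folds to fs − 38 Hz = 14 Hz.
230 Hz mod fs = 22 Hz.
22 Hz ≤ fs/2 = 26 Hz, appears at 22 Hz.
134 Hz mod fs = 30 Hz.
30 Hz > fs/2 = 26 Hz, folds to fs − 30 Hz = 22 Hz.
Distinct values: {14 Hz, 22 Hz}.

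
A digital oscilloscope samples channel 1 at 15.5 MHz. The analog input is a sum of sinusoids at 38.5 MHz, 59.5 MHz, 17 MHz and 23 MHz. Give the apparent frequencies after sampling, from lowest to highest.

1.5 MHz, 2.5 MHz, 7.5 MHz

fs/2 = 7.75 MHz.
38.5 MHz mod fs = 7.5 MHz.
7.5 MHz ≤ fs/2 = 7.75 MHz, appears at 7.5 MHz.
59.5 MHz mod fs = 13 MHz.
13 MHz > fs/2 = 7.75 MHz, folds to fs − 13 MHz = 2.5 MHz.
17 MHz mod fs = 1.5 MHz.
1.5 MHz ≤ fs/2 = 7.75 MHz, appears at 1.5 MHz.
23 MHz mod fs = 7.5 MHz.
7.5 MHz ≤ fs/2 = 7.75 MHz, appears at 7.5 MHz.
Distinct values: {1.5 MHz, 2.5 MHz, 7.5 MHz}.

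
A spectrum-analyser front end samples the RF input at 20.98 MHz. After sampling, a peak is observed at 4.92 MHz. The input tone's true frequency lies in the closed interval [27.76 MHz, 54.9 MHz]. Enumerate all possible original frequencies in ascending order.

37.04 MHz, 46.88 MHz

Frequencies that alias to 4.92 MHz are k·fs ± 4.92 MHz for integer k ≥ 0.
k=0: 4.92 MHz.
k=1: 16.06 MHz, 25.9 MHz.
k=2: 37.04 MHz, 46.88 MHz.
k=3: 58.02 MHz, 67.86 MHz.
Within [27.76 MHz, 54.9 MHz]: 37.04 MHz, 46.88 MHz.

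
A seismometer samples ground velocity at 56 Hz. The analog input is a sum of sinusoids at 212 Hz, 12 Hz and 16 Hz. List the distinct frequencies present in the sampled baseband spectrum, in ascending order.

fs/2 = 28 Hz.
212 Hz mod fs = 44 Hz.
44 Hz > fs/2 = 28 Hz, folds to fs − 44 Hz = 12 Hz.
12 Hz ≤ fs/2 = 28 Hz, passes unchanged.
16 Hz ≤ fs/2 = 28 Hz, passes unchanged.
Distinct values: {12 Hz, 16 Hz}.

12 Hz, 16 Hz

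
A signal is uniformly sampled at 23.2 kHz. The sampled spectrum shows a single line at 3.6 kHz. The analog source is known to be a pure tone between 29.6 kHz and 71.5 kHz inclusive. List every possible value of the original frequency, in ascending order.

42.8 kHz, 50 kHz, 66 kHz

Frequencies that alias to 3.6 kHz are k·fs ± 3.6 kHz for integer k ≥ 0.
k=0: 3.6 kHz.
k=1: 19.6 kHz, 26.8 kHz.
k=2: 42.8 kHz, 50 kHz.
k=3: 66 kHz, 73.2 kHz.
k=4: 89.2 kHz, 96.4 kHz.
Within [29.6 kHz, 71.5 kHz]: 42.8 kHz, 50 kHz, 66 kHz.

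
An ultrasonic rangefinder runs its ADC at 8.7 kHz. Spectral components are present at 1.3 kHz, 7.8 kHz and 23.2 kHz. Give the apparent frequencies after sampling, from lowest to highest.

0.9 kHz, 1.3 kHz, 2.9 kHz

fs/2 = 4.35 kHz.
1.3 kHz ≤ fs/2 = 4.35 kHz, passes unchanged.
7.8 kHz > fs/2 = 4.35 kHz, folds to fs − 7.8 kHz = 0.9 kHz.
23.2 kHz mod fs = 5.8 kHz.
5.8 kHz > fs/2 = 4.35 kHz, folds to fs − 5.8 kHz = 2.9 kHz.
Distinct values: {0.9 kHz, 1.3 kHz, 2.9 kHz}.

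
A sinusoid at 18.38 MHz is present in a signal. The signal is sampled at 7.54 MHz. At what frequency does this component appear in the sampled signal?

18.38 MHz mod fs = 3.3 MHz.
3.3 MHz ≤ fs/2 = 3.77 MHz, appears at 3.3 MHz.

3.3 MHz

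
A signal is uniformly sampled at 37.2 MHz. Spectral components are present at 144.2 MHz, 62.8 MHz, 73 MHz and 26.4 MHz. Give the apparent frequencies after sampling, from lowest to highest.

fs/2 = 18.6 MHz.
144.2 MHz mod fs = 32.6 MHz.
32.6 MHz > fs/2 = 18.6 MHz, folds to fs − 32.6 MHz = 4.6 MHz.
62.8 MHz mod fs = 25.6 MHz.
25.6 MHz > fs/2 = 18.6 MHz, folds to fs − 25.6 MHz = 11.6 MHz.
73 MHz mod fs = 35.8 MHz.
35.8 MHz > fs/2 = 18.6 MHz, folds to fs − 35.8 MHz = 1.4 MHz.
26.4 MHz > fs/2 = 18.6 MHz, folds to fs − 26.4 MHz = 10.8 MHz.
Distinct values: {1.4 MHz, 4.6 MHz, 10.8 MHz, 11.6 MHz}.

1.4 MHz, 4.6 MHz, 10.8 MHz, 11.6 MHz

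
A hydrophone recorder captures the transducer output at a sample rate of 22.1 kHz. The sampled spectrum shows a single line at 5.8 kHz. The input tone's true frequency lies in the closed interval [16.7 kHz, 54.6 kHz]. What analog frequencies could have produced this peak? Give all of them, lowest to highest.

Frequencies that alias to 5.8 kHz are k·fs ± 5.8 kHz for integer k ≥ 0.
k=0: 5.8 kHz.
k=1: 16.3 kHz, 27.9 kHz.
k=2: 38.4 kHz, 50 kHz.
k=3: 60.5 kHz, 72.1 kHz.
Within [16.7 kHz, 54.6 kHz]: 27.9 kHz, 38.4 kHz, 50 kHz.

27.9 kHz, 38.4 kHz, 50 kHz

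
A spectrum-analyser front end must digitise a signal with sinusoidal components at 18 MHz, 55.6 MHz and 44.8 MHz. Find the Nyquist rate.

111.2 MHz

Highest-frequency component: 55.6 MHz.
Nyquist rate = 2 × 55.6 MHz = 111.2 MHz.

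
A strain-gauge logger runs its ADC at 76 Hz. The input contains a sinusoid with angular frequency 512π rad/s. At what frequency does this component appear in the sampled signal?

ω = 512π rad/s → f = ω/(2π) = 256 Hz.
256 Hz mod fs = 28 Hz.
28 Hz ≤ fs/2 = 38 Hz, appears at 28 Hz.

28 Hz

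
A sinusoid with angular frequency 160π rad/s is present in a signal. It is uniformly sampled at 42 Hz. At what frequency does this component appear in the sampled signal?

ω = 160π rad/s → f = ω/(2π) = 80 Hz.
80 Hz mod fs = 38 Hz.
38 Hz > fs/2 = 21 Hz, folds to fs − 38 Hz = 4 Hz.

4 Hz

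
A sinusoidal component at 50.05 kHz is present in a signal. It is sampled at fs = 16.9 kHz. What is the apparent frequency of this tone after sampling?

0.65 kHz

50.05 kHz mod fs = 16.25 kHz.
16.25 kHz > fs/2 = 8.45 kHz, folds to fs − 16.25 kHz = 0.65 kHz.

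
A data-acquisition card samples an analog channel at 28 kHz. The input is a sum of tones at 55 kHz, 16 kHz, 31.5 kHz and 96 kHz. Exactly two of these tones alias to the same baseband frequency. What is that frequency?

12 kHz

fs/2 = 14 kHz.
55 kHz mod fs = 27 kHz.
27 kHz > fs/2 = 14 kHz, folds to fs − 27 kHz = 1 kHz.
16 kHz > fs/2 = 14 kHz, folds to fs − 16 kHz = 12 kHz.
31.5 kHz mod fs = 3.5 kHz.
3.5 kHz ≤ fs/2 = 14 kHz, appears at 3.5 kHz.
96 kHz mod fs = 12 kHz.
12 kHz ≤ fs/2 = 14 kHz, appears at 12 kHz.
16 kHz and 96 kHz both map to 12 kHz.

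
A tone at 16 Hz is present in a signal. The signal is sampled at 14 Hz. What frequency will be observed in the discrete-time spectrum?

16 Hz mod fs = 2 Hz.
2 Hz ≤ fs/2 = 7 Hz, appears at 2 Hz.

2 Hz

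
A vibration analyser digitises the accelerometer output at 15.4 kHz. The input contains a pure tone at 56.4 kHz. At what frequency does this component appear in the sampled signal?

56.4 kHz mod fs = 10.2 kHz.
10.2 kHz > fs/2 = 7.7 kHz, folds to fs − 10.2 kHz = 5.2 kHz.

5.2 kHz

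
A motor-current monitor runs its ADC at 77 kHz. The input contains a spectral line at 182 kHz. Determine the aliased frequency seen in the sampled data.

182 kHz mod fs = 28 kHz.
28 kHz ≤ fs/2 = 38.5 kHz, appears at 28 kHz.

28 kHz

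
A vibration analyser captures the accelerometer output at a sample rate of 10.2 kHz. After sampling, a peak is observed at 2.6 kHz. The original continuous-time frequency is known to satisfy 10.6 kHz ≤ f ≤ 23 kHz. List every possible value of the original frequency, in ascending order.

12.8 kHz, 17.8 kHz, 23 kHz

Frequencies that alias to 2.6 kHz are k·fs ± 2.6 kHz for integer k ≥ 0.
k=0: 2.6 kHz.
k=1: 7.6 kHz, 12.8 kHz.
k=2: 17.8 kHz, 23 kHz.
k=3: 28 kHz, 33.2 kHz.
Within [10.6 kHz, 23 kHz]: 12.8 kHz, 17.8 kHz, 23 kHz.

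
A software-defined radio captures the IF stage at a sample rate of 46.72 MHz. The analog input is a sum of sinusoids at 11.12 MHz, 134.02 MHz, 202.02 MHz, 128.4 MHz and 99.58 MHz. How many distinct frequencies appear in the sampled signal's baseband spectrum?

fs/2 = 23.36 MHz.
11.12 MHz ≤ fs/2 = 23.36 MHz, passes unchanged.
134.02 MHz mod fs = 40.58 MHz.
40.58 MHz > fs/2 = 23.36 MHz, folds to fs − 40.58 MHz = 6.14 MHz.
202.02 MHz mod fs = 15.14 MHz.
15.14 MHz ≤ fs/2 = 23.36 MHz, appears at 15.14 MHz.
128.4 MHz mod fs = 34.96 MHz.
34.96 MHz > fs/2 = 23.36 MHz, folds to fs − 34.96 MHz = 11.76 MHz.
99.58 MHz mod fs = 6.14 MHz.
6.14 MHz ≤ fs/2 = 23.36 MHz, appears at 6.14 MHz.
Distinct values: {6.14 MHz, 11.12 MHz, 11.76 MHz, 15.14 MHz} → 4.

4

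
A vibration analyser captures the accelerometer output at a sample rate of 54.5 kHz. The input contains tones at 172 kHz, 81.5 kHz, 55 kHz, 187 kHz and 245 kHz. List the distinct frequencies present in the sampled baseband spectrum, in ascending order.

0.5 kHz, 8.5 kHz, 23.5 kHz, 27 kHz

fs/2 = 27.25 kHz.
172 kHz mod fs = 8.5 kHz.
8.5 kHz ≤ fs/2 = 27.25 kHz, appears at 8.5 kHz.
81.5 kHz mod fs = 27 kHz.
27 kHz ≤ fs/2 = 27.25 kHz, appears at 27 kHz.
55 kHz mod fs = 0.5 kHz.
0.5 kHz ≤ fs/2 = 27.25 kHz, appears at 0.5 kHz.
187 kHz mod fs = 23.5 kHz.
23.5 kHz ≤ fs/2 = 27.25 kHz, appears at 23.5 kHz.
245 kHz mod fs = 27 kHz.
27 kHz ≤ fs/2 = 27.25 kHz, appears at 27 kHz.
Distinct values: {0.5 kHz, 8.5 kHz, 23.5 kHz, 27 kHz}.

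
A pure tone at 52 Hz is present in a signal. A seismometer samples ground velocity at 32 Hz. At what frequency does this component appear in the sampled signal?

12 Hz

52 Hz mod fs = 20 Hz.
20 Hz > fs/2 = 16 Hz, folds to fs − 20 Hz = 12 Hz.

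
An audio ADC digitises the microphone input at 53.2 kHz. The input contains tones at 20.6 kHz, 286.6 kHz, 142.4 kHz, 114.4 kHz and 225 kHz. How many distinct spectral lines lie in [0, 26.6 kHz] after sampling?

fs/2 = 26.6 kHz.
20.6 kHz ≤ fs/2 = 26.6 kHz, passes unchanged.
286.6 kHz mod fs = 20.6 kHz.
20.6 kHz ≤ fs/2 = 26.6 kHz, appears at 20.6 kHz.
142.4 kHz mod fs = 36 kHz.
36 kHz > fs/2 = 26.6 kHz, folds to fs − 36 kHz = 17.2 kHz.
114.4 kHz mod fs = 8 kHz.
8 kHz ≤ fs/2 = 26.6 kHz, appears at 8 kHz.
225 kHz mod fs = 12.2 kHz.
12.2 kHz ≤ fs/2 = 26.6 kHz, appears at 12.2 kHz.
Distinct values: {8 kHz, 12.2 kHz, 17.2 kHz, 20.6 kHz} → 4.

4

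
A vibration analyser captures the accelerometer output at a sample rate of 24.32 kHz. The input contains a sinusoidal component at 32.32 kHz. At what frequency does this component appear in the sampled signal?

8 kHz

32.32 kHz mod fs = 8 kHz.
8 kHz ≤ fs/2 = 12.16 kHz, appears at 8 kHz.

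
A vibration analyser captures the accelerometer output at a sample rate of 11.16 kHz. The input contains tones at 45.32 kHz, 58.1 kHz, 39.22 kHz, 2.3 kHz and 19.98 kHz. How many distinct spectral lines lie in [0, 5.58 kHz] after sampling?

fs/2 = 5.58 kHz.
45.32 kHz mod fs = 0.68 kHz.
0.68 kHz ≤ fs/2 = 5.58 kHz, appears at 0.68 kHz.
58.1 kHz mod fs = 2.3 kHz.
2.3 kHz ≤ fs/2 = 5.58 kHz, appears at 2.3 kHz.
39.22 kHz mod fs = 5.74 kHz.
5.74 kHz > fs/2 = 5.58 kHz, folds to fs − 5.74 kHz = 5.42 kHz.
2.3 kHz ≤ fs/2 = 5.58 kHz, passes unchanged.
19.98 kHz mod fs = 8.82 kHz.
8.82 kHz > fs/2 = 5.58 kHz, folds to fs − 8.82 kHz = 2.34 kHz.
Distinct values: {0.68 kHz, 2.3 kHz, 2.34 kHz, 5.42 kHz} → 4.

4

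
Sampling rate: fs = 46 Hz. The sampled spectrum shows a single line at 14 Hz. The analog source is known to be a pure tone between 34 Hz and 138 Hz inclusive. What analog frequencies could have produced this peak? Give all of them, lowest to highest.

Frequencies that alias to 14 Hz are k·fs ± 14 Hz for integer k ≥ 0.
k=0: 14 Hz.
k=1: 32 Hz, 60 Hz.
k=2: 78 Hz, 106 Hz.
k=3: 124 Hz, 152 Hz.
k=4: 170 Hz, 198 Hz.
Within [34 Hz, 138 Hz]: 60 Hz, 78 Hz, 106 Hz, 124 Hz.

60 Hz, 78 Hz, 106 Hz, 124 Hz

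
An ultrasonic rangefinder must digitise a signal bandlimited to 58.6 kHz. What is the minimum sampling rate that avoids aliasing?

117.2 kHz

Nyquist rate = 2 × 58.6 kHz = 117.2 kHz.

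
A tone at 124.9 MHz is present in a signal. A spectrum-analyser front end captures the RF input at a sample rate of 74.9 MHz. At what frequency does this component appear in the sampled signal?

124.9 MHz mod fs = 50 MHz.
50 MHz > fs/2 = 37.45 MHz, folds to fs − 50 MHz = 24.9 MHz.

24.9 MHz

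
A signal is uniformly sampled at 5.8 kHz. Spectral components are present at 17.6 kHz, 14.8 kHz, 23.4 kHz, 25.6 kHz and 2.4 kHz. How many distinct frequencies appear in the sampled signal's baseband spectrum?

3

fs/2 = 2.9 kHz.
17.6 kHz mod fs = 0.2 kHz.
0.2 kHz ≤ fs/2 = 2.9 kHz, appears at 0.2 kHz.
14.8 kHz mod fs = 3.2 kHz.
3.2 kHz > fs/2 = 2.9 kHz, folds to fs − 3.2 kHz = 2.6 kHz.
23.4 kHz mod fs = 0.2 kHz.
0.2 kHz ≤ fs/2 = 2.9 kHz, appears at 0.2 kHz.
25.6 kHz mod fs = 2.4 kHz.
2.4 kHz ≤ fs/2 = 2.9 kHz, appears at 2.4 kHz.
2.4 kHz ≤ fs/2 = 2.9 kHz, passes unchanged.
Distinct values: {0.2 kHz, 2.4 kHz, 2.6 kHz} → 3.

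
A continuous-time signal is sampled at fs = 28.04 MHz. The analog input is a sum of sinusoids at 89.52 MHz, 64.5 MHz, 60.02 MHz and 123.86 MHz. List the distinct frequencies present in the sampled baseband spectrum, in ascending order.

fs/2 = 14.02 MHz.
89.52 MHz mod fs = 5.4 MHz.
5.4 MHz ≤ fs/2 = 14.02 MHz, appears at 5.4 MHz.
64.5 MHz mod fs = 8.42 MHz.
8.42 MHz ≤ fs/2 = 14.02 MHz, appears at 8.42 MHz.
60.02 MHz mod fs = 3.94 MHz.
3.94 MHz ≤ fs/2 = 14.02 MHz, appears at 3.94 MHz.
123.86 MHz mod fs = 11.7 MHz.
11.7 MHz ≤ fs/2 = 14.02 MHz, appears at 11.7 MHz.
Distinct values: {3.94 MHz, 5.4 MHz, 8.42 MHz, 11.7 MHz}.

3.94 MHz, 5.4 MHz, 8.42 MHz, 11.7 MHz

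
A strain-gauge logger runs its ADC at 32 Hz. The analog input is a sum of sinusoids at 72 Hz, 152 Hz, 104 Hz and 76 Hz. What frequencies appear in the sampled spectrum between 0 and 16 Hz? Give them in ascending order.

fs/2 = 16 Hz.
72 Hz mod fs = 8 Hz.
8 Hz ≤ fs/2 = 16 Hz, appears at 8 Hz.
152 Hz mod fs = 24 Hz.
24 Hz > fs/2 = 16 Hz, folds to fs − 24 Hz = 8 Hz.
104 Hz mod fs = 8 Hz.
8 Hz ≤ fs/2 = 16 Hz, appears at 8 Hz.
76 Hz mod fs = 12 Hz.
12 Hz ≤ fs/2 = 16 Hz, appears at 12 Hz.
Distinct values: {8 Hz, 12 Hz}.

8 Hz, 12 Hz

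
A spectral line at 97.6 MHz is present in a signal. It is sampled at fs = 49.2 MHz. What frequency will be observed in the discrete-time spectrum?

97.6 MHz mod fs = 48.4 MHz.
48.4 MHz > fs/2 = 24.6 MHz, folds to fs − 48.4 MHz = 0.8 MHz.

0.8 MHz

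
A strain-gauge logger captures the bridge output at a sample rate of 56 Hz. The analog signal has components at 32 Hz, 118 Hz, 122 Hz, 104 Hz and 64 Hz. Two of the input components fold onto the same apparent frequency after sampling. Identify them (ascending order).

fs/2 = 28 Hz.
32 Hz > fs/2 = 28 Hz, folds to fs − 32 Hz = 24 Hz.
118 Hz mod fs = 6 Hz.
6 Hz ≤ fs/2 = 28 Hz, appears at 6 Hz.
122 Hz mod fs = 10 Hz.
10 Hz ≤ fs/2 = 28 Hz, appears at 10 Hz.
104 Hz mod fs = 48 Hz.
48 Hz > fs/2 = 28 Hz, folds to fs − 48 Hz = 8 Hz.
64 Hz mod fs = 8 Hz.
8 Hz ≤ fs/2 = 28 Hz, appears at 8 Hz.
64 Hz and 104 Hz both map to 8 Hz.

64 Hz, 104 Hz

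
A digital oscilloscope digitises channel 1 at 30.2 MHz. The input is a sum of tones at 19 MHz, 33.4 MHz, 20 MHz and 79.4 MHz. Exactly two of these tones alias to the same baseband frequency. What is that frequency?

11.2 MHz

fs/2 = 15.1 MHz.
19 MHz > fs/2 = 15.1 MHz, folds to fs − 19 MHz = 11.2 MHz.
33.4 MHz mod fs = 3.2 MHz.
3.2 MHz ≤ fs/2 = 15.1 MHz, appears at 3.2 MHz.
20 MHz > fs/2 = 15.1 MHz, folds to fs − 20 MHz = 10.2 MHz.
79.4 MHz mod fs = 19 MHz.
19 MHz > fs/2 = 15.1 MHz, folds to fs − 19 MHz = 11.2 MHz.
19 MHz and 79.4 MHz both map to 11.2 MHz.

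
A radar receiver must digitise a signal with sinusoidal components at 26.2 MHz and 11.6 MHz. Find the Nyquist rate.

52.4 MHz

Highest-frequency component: 26.2 MHz.
Nyquist rate = 2 × 26.2 MHz = 52.4 MHz.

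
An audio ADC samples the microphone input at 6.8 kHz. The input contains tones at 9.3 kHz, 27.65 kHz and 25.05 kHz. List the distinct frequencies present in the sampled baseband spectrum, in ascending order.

0.45 kHz, 2.15 kHz, 2.5 kHz

fs/2 = 3.4 kHz.
9.3 kHz mod fs = 2.5 kHz.
2.5 kHz ≤ fs/2 = 3.4 kHz, appears at 2.5 kHz.
27.65 kHz mod fs = 0.45 kHz.
0.45 kHz ≤ fs/2 = 3.4 kHz, appears at 0.45 kHz.
25.05 kHz mod fs = 4.65 kHz.
4.65 kHz > fs/2 = 3.4 kHz, folds to fs − 4.65 kHz = 2.15 kHz.
Distinct values: {0.45 kHz, 2.15 kHz, 2.5 kHz}.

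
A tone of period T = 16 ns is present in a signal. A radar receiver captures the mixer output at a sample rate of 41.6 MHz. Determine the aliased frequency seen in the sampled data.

20.7 MHz

T = 16 ns → f = 1/T = 62.5 MHz.
62.5 MHz mod fs = 20.9 MHz.
20.9 MHz > fs/2 = 20.8 MHz, folds to fs − 20.9 MHz = 20.7 MHz.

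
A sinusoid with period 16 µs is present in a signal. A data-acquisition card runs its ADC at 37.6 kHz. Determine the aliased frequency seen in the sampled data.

12.7 kHz

T = 16 µs → f = 1/T = 62.5 kHz.
62.5 kHz mod fs = 24.9 kHz.
24.9 kHz > fs/2 = 18.8 kHz, folds to fs − 24.9 kHz = 12.7 kHz.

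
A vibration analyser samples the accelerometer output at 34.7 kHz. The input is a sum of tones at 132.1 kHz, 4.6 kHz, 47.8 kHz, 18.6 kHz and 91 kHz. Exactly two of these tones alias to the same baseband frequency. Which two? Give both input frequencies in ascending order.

47.8 kHz, 91 kHz

fs/2 = 17.35 kHz.
132.1 kHz mod fs = 28 kHz.
28 kHz > fs/2 = 17.35 kHz, folds to fs − 28 kHz = 6.7 kHz.
4.6 kHz ≤ fs/2 = 17.35 kHz, passes unchanged.
47.8 kHz mod fs = 13.1 kHz.
13.1 kHz ≤ fs/2 = 17.35 kHz, appears at 13.1 kHz.
18.6 kHz > fs/2 = 17.35 kHz, folds to fs − 18.6 kHz = 16.1 kHz.
91 kHz mod fs = 21.6 kHz.
21.6 kHz > fs/2 = 17.35 kHz, folds to fs − 21.6 kHz = 13.1 kHz.
47.8 kHz and 91 kHz both map to 13.1 kHz.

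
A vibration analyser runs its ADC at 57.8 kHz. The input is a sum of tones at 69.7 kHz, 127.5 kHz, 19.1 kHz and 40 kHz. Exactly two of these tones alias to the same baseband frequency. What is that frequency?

11.9 kHz

fs/2 = 28.9 kHz.
69.7 kHz mod fs = 11.9 kHz.
11.9 kHz ≤ fs/2 = 28.9 kHz, appears at 11.9 kHz.
127.5 kHz mod fs = 11.9 kHz.
11.9 kHz ≤ fs/2 = 28.9 kHz, appears at 11.9 kHz.
19.1 kHz ≤ fs/2 = 28.9 kHz, passes unchanged.
40 kHz > fs/2 = 28.9 kHz, folds to fs − 40 kHz = 17.8 kHz.
69.7 kHz and 127.5 kHz both map to 11.9 kHz.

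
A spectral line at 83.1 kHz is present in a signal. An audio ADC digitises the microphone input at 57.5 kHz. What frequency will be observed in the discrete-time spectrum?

83.1 kHz mod fs = 25.6 kHz.
25.6 kHz ≤ fs/2 = 28.75 kHz, appears at 25.6 kHz.

25.6 kHz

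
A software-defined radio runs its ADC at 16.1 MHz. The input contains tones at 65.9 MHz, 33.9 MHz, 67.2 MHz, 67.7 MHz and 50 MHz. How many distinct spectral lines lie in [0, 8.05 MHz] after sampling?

fs/2 = 8.05 MHz.
65.9 MHz mod fs = 1.5 MHz.
1.5 MHz ≤ fs/2 = 8.05 MHz, appears at 1.5 MHz.
33.9 MHz mod fs = 1.7 MHz.
1.7 MHz ≤ fs/2 = 8.05 MHz, appears at 1.7 MHz.
67.2 MHz mod fs = 2.8 MHz.
2.8 MHz ≤ fs/2 = 8.05 MHz, appears at 2.8 MHz.
67.7 MHz mod fs = 3.3 MHz.
3.3 MHz ≤ fs/2 = 8.05 MHz, appears at 3.3 MHz.
50 MHz mod fs = 1.7 MHz.
1.7 MHz ≤ fs/2 = 8.05 MHz, appears at 1.7 MHz.
Distinct values: {1.5 MHz, 1.7 MHz, 2.8 MHz, 3.3 MHz} → 4.

4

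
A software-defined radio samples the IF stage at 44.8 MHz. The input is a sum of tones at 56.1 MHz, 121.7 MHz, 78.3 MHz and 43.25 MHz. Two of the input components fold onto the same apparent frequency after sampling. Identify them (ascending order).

fs/2 = 22.4 MHz.
56.1 MHz mod fs = 11.3 MHz.
11.3 MHz ≤ fs/2 = 22.4 MHz, appears at 11.3 MHz.
121.7 MHz mod fs = 32.1 MHz.
32.1 MHz > fs/2 = 22.4 MHz, folds to fs − 32.1 MHz = 12.7 MHz.
78.3 MHz mod fs = 33.5 MHz.
33.5 MHz > fs/2 = 22.4 MHz, folds to fs − 33.5 MHz = 11.3 MHz.
43.25 MHz > fs/2 = 22.4 MHz, folds to fs − 43.25 MHz = 1.55 MHz.
56.1 MHz and 78.3 MHz both map to 11.3 MHz.

56.1 MHz, 78.3 MHz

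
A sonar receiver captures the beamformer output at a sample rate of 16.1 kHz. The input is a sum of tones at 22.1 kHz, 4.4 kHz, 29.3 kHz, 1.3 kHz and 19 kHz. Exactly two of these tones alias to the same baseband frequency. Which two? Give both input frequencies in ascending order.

fs/2 = 8.05 kHz.
22.1 kHz mod fs = 6 kHz.
6 kHz ≤ fs/2 = 8.05 kHz, appears at 6 kHz.
4.4 kHz ≤ fs/2 = 8.05 kHz, passes unchanged.
29.3 kHz mod fs = 13.2 kHz.
13.2 kHz > fs/2 = 8.05 kHz, folds to fs − 13.2 kHz = 2.9 kHz.
1.3 kHz ≤ fs/2 = 8.05 kHz, passes unchanged.
19 kHz mod fs = 2.9 kHz.
2.9 kHz ≤ fs/2 = 8.05 kHz, appears at 2.9 kHz.
19 kHz and 29.3 kHz both map to 2.9 kHz.

19 kHz, 29.3 kHz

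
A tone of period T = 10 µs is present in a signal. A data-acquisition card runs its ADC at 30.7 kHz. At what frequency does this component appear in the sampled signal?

7.9 kHz

T = 10 µs → f = 1/T = 100 kHz.
100 kHz mod fs = 7.9 kHz.
7.9 kHz ≤ fs/2 = 15.35 kHz, appears at 7.9 kHz.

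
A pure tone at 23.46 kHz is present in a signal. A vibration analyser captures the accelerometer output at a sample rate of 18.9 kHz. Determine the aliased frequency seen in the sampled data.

23.46 kHz mod fs = 4.56 kHz.
4.56 kHz ≤ fs/2 = 9.45 kHz, appears at 4.56 kHz.

4.56 kHz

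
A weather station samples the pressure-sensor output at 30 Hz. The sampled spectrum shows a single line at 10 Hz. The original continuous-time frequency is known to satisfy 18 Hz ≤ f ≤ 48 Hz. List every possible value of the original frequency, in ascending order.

20 Hz, 40 Hz

Frequencies that alias to 10 Hz are k·fs ± 10 Hz for integer k ≥ 0.
k=0: 10 Hz.
k=1: 20 Hz, 40 Hz.
k=2: 50 Hz, 70 Hz.
Within [18 Hz, 48 Hz]: 20 Hz, 40 Hz.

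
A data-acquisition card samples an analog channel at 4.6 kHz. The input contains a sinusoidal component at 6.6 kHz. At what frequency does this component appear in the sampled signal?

2 kHz

6.6 kHz mod fs = 2 kHz.
2 kHz ≤ fs/2 = 2.3 kHz, appears at 2 kHz.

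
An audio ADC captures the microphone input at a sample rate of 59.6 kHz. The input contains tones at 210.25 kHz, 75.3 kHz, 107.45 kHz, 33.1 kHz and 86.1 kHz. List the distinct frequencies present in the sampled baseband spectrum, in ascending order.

fs/2 = 29.8 kHz.
210.25 kHz mod fs = 31.45 kHz.
31.45 kHz > fs/2 = 29.8 kHz, folds to fs − 31.45 kHz = 28.15 kHz.
75.3 kHz mod fs = 15.7 kHz.
15.7 kHz ≤ fs/2 = 29.8 kHz, appears at 15.7 kHz.
107.45 kHz mod fs = 47.85 kHz.
47.85 kHz > fs/2 = 29.8 kHz, folds to fs − 47.85 kHz = 11.75 kHz.
33.1 kHz > fs/2 = 29.8 kHz, folds to fs − 33.1 kHz = 26.5 kHz.
86.1 kHz mod fs = 26.5 kHz.
26.5 kHz ≤ fs/2 = 29.8 kHz, appears at 26.5 kHz.
Distinct values: {11.75 kHz, 15.7 kHz, 26.5 kHz, 28.15 kHz}.

11.75 kHz, 15.7 kHz, 26.5 kHz, 28.15 kHz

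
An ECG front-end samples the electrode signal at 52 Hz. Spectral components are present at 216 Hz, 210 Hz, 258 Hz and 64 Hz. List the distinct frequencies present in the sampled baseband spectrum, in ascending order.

2 Hz, 8 Hz, 12 Hz

fs/2 = 26 Hz.
216 Hz mod fs = 8 Hz.
8 Hz ≤ fs/2 = 26 Hz, appears at 8 Hz.
210 Hz mod fs = 2 Hz.
2 Hz ≤ fs/2 = 26 Hz, appears at 2 Hz.
258 Hz mod fs = 50 Hz.
50 Hz > fs/2 = 26 Hz, folds to fs − 50 Hz = 2 Hz.
64 Hz mod fs = 12 Hz.
12 Hz ≤ fs/2 = 26 Hz, appears at 12 Hz.
Distinct values: {2 Hz, 8 Hz, 12 Hz}.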